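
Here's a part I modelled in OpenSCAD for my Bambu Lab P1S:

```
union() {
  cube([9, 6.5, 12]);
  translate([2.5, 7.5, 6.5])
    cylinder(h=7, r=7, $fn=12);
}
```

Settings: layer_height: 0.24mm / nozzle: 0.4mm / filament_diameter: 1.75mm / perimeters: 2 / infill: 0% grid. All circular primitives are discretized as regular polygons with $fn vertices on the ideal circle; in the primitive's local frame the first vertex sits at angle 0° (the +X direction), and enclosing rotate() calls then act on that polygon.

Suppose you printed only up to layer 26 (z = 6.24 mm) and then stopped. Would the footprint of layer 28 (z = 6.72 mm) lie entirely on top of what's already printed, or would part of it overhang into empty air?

part overhangs

Compare the two slices. At z = 6.24: the cube is present — its section is the full 9×6.5 rectangle (area 58.50 mm²); the cylinder at (2.5, 7.5) does not reach this height (z outside [6.5, 13.5]); Merging all regions: only the 9×6.5 cube is present, so the union is just that shape — area = 58.50 mm². At z = 6.72: the cube (footprint 9×6.5) is included at this height (area 58.50 mm²); the cylinder at (2.5, 7.5): section is a regular 12-gon, circumradius r=7 (area = (12/2)·7.000²·sin(360°/12) = 147.00 mm²); Taking the union: the regions partially overlap — summed areas 205.50 mm² minus the doubly-counted overlap 43.95 mm² gives 161.55 mm² — area = 161.55 mm². Checking containment: at z = 6.72 the cross-section extends beyond the z = 6.24 cross-section by about 103.05 mm².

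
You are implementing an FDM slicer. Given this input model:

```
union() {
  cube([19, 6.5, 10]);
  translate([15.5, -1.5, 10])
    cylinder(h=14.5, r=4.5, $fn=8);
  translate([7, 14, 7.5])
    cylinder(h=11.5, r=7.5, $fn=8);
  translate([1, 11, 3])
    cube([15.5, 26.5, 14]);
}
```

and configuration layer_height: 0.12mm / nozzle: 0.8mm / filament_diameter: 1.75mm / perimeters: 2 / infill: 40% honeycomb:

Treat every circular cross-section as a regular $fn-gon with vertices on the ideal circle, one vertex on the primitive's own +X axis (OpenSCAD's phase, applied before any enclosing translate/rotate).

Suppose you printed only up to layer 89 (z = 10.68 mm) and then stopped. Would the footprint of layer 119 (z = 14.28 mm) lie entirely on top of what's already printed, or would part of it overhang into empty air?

Compare the two slices. At z = 10.68: the cube does not reach this height (z outside [0, 10]); the r=4.5 cylinder at (15.5, -1.5) contributes a regular 8-gon of circumradius 4.5 (area = (8/2)·4.500²·sin(360°/8) = 57.28 mm²); the cylinder at (7, 14): section is a regular 8-gon, circumradius r=7.5 (area = (8/2)·7.500²·sin(360°/8) = 159.10 mm²); the 15.5×26.5 cube at (1, 11) contributes its full rectangle (area 410.75 mm²); Taking the union: the regions partially overlap — summed areas 627.12 mm² minus the doubly-counted overlap 115.47 mm² gives 511.66 mm² — area = 511.66 mm². At z = 14.28: the cube is absent (z outside [0, 10]); the cylinder at (15.5, -1.5): section is a regular 8-gon, circumradius r=4.5 (area = (8/2)·4.500²·sin(360°/8) = 57.28 mm²); the r=7.5 cylinder at (7, 14) contributes a regular 8-gon of circumradius 7.5 (area = (8/2)·7.500²·sin(360°/8) = 159.10 mm²); the cube at (1, 11) (footprint 15.5×26.5) is included at this height (area 410.75 mm²); Combining (union): the regions partially overlap — summed areas 627.12 mm² minus the doubly-counted overlap 115.47 mm² gives 511.66 mm² — area = 511.66 mm². Checking containment: the cross-section at z = 14.28 is a subset of the cross-section at z = 10.68.

entirely on top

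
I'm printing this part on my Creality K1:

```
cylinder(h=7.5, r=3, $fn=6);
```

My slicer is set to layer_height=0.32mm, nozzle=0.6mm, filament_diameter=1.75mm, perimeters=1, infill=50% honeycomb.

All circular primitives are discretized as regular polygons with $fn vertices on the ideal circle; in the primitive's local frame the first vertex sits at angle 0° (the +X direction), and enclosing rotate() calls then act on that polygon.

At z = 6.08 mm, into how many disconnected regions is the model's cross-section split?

1

At z = 6.08 mm: the r=3 cylinder gives a regular 6-gon of circumradius 3 (constant along its height). The result has 1 disconnected region.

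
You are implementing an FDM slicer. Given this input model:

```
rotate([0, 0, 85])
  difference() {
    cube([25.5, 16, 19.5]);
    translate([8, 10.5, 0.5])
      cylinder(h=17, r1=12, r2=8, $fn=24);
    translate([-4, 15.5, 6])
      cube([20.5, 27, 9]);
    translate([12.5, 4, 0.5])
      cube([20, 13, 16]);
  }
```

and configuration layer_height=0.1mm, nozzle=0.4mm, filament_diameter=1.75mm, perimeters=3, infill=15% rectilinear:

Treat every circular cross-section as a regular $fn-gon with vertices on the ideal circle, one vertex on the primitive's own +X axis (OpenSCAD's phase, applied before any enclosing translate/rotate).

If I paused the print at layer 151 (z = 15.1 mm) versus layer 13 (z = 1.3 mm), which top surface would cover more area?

Layer 151 (z = 15.1): the cube is present — its section is the full 25.5×16 rectangle (area 408.00 mm²); the cone at (8, 10.5) (r1=12→r2=8) has section circumradius 8.565 here — a regular 24-gon (area = (24/2)·8.565²·sin(360°/24) = 227.83 mm²); the cube at (-4, 15.5) does not reach this height (z outside [6, 15]); the cube at (12.5, 4) is present — its section is the full 20×13 rectangle (area 260.00 mm²); Subtracting the remaining from the first: starting from the 25.5×16 cube (408.00 mm²), the cone at (8, 10.5) partially overlaps it — only the 198.54 mm² overlap (of its 227.83 mm²) is removed, clipping the outline; the 20×13 cube at (12.5, 4) partially overlaps it — only the 117.29 mm² overlap (of its 260.00 mm²) is removed, clipping the outline — area = 92.17 mm²; (whole slice rotated 85° about Z — lengths, areas and connectivity unchanged). So its area = 92.17 mm². Layer 13 (z = 1.3): the cube (footprint 25.5×16) is included at this height (area 408.00 mm²); the cone at (8, 10.5): at t=0.047 of its height the radius interpolates to r₁+(r₂−r₁)t = 11.812, giving a regular 24-gon of that circumradius (area = (24/2)·11.812²·sin(360°/24) = 433.32 mm²); the cube at (-4, 15.5) does not reach this height (z outside [6, 15]); the cube at (12.5, 4) (footprint 20×13) is included at this height (area 260.00 mm²); Subtracting the remaining from the first: starting from the 25.5×16 cube (408.00 mm²), the cone at (8, 10.5) partially overlaps it — only the 291.73 mm² overlap (of its 433.32 mm²) is removed, clipping the outline; the 20×13 cube at (12.5, 4) partially overlaps it — only the 75.61 mm² overlap (of its 260.00 mm²) is removed, clipping the outline — area = 40.66 mm²; (rotated 85° about Z; rotation is an isometry so areas/perimeters/island counts are preserved). So its area = 40.66 mm². Layer 151 is larger (92.17 vs 40.66 mm²).

layer 151 (z = 15.1 mm)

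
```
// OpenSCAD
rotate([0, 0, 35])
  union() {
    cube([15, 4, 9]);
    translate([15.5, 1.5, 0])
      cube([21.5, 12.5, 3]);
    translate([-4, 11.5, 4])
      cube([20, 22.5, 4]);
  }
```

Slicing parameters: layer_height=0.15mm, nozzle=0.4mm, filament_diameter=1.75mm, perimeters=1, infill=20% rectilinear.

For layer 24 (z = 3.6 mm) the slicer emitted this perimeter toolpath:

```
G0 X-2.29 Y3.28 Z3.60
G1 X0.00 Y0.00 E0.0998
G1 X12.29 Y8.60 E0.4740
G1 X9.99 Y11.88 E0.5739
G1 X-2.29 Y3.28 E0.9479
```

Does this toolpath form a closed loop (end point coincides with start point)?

yes

Start point (G0): (-2.29, 3.28). End point (last G1): the path returns to the start — closed.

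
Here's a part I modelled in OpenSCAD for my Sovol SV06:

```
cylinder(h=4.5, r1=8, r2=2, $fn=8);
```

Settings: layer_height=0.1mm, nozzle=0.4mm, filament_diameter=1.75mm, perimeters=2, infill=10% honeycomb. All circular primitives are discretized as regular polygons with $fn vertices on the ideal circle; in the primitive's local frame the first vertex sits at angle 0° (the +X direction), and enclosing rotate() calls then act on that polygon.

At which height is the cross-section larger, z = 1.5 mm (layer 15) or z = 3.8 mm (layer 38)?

Layer 15 (z = 1.5): the cone (r1=8→r2=2) has section circumradius 6.000 here — a regular 8-gon (area = (8/2)·6.000²·sin(360°/8) = 101.82 mm²). So its area = 101.82 mm². Layer 38 (z = 3.8): the cone: at t=0.844 of its height the radius interpolates to r₁+(r₂−r₁)t = 2.933, giving a regular 8-gon of that circumradius (area = (8/2)·2.933²·sin(360°/8) = 24.34 mm²). So its area = 24.34 mm². Layer 15 is larger (101.82 vs 24.34 mm²).

layer 15 (z = 1.5 mm)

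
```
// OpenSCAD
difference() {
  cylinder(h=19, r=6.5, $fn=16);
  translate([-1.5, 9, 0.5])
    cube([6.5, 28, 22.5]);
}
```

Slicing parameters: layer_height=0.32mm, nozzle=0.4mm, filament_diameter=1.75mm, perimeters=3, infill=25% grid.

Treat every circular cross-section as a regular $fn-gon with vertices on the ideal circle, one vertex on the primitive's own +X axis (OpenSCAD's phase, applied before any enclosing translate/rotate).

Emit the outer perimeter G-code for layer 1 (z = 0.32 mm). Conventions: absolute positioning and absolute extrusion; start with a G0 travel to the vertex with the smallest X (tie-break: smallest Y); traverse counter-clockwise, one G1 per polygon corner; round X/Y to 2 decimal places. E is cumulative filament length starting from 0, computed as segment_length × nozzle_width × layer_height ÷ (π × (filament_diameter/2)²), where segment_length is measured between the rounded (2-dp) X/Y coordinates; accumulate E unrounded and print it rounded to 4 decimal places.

G0 X-6.50 Y0.00 Z0.32
G1 X-6.01 Y-2.49 E0.1350
G1 X-4.60 Y-4.60 E0.2701
G1 X-2.49 Y-6.01 E0.4051
G1 X0.00 Y-6.50 E0.5402
G1 X2.49 Y-6.01 E0.6752
G1 X4.60 Y-4.60 E0.8103
G1 X6.01 Y-2.49 E0.9453
G1 X6.50 Y0.00 E1.0804
G1 X6.01 Y2.49 E1.2154
G1 X4.60 Y4.60 E1.3505
G1 X2.49 Y6.01 E1.4855
G1 X0.00 Y6.50 E1.6206
G1 X-2.49 Y6.01 E1.7556
G1 X-4.60 Y4.60 E1.8907
G1 X-6.01 Y2.49 E2.0257
G1 X-6.50 Y0.00 E2.1608

At z = 0.32 mm: the r=6.5 cylinder contributes a regular 16-gon of circumradius 6.5; the cube at (-1.5, 9) does not reach this height (z outside [0.5, 23]); Taking the first minus the rest: none of the subtracted shapes is present at this height, so the r=6.5 cylinder is unchanged — 1 connected region. The outline is a single polygon with 16 vertices. Extrusion per mm of travel: 0.4 × 0.32 / (π × 0.875²) = 0.053216. Accumulating E over each segment gives final E = 2.1608.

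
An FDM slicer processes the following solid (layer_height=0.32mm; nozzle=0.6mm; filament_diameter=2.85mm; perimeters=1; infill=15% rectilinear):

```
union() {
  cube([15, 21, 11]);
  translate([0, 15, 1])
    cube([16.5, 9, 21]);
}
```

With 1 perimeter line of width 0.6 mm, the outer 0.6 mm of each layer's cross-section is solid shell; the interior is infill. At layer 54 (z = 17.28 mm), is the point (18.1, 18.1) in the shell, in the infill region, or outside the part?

At z = 17.28 mm: the cube is absent (z outside [0, 11]); the 16.5×9 cube at (0, 15) contributes its full rectangle; Taking the union: only the 16.5×9 cube at (0, 15) is present, so the union is just that shape — 1 connected region. Overall, the cross-section is a single solid region. The nearest boundary edge runs (16.50, 15.00)→(16.50, 24.00); distance from the point to it = 1.60 mm. The point is not inside any of the regions above, so it lies outside the cross-section (1.60 mm from the nearest boundary).

outside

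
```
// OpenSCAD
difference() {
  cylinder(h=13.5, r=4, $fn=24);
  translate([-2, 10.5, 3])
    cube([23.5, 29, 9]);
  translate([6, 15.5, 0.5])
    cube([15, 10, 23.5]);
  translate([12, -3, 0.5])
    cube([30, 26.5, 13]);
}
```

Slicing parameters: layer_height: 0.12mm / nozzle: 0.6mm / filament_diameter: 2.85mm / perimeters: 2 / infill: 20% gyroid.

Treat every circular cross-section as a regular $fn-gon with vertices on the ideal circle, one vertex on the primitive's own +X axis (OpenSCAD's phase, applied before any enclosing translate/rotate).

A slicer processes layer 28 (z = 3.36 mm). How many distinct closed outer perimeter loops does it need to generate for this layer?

1

At z = 3.36 mm: the cylinder: section is a regular 24-gon, circumradius r=4; the 23.5×29 cube at (-2, 10.5) contributes its full rectangle; the cube at (6, 15.5) (footprint 15×10) is included at this height; the cube at (12, -3) (footprint 30×26.5) is included at this height; After the difference (first − rest): starting from the r=4 cylinder, the 23.5×29 cube at (-2, 10.5) misses the remaining region (no effect); the 15×10 cube at (6, 15.5) misses the remaining region (no effect); the 30×26.5 cube at (12, -3) misses the remaining region (no effect) — 1 connected region. The result has 1 disconnected region.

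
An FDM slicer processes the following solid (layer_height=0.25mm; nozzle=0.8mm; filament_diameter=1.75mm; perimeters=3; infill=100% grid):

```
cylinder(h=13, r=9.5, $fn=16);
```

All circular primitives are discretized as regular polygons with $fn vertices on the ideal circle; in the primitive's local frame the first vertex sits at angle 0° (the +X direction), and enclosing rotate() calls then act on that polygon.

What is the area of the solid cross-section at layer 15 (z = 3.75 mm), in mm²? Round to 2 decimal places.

At z = 3.75 mm: the r=9.5 cylinder contributes a regular 16-gon of circumradius 9.5 (area = (16/2)·9.500²·sin(360°/16) = 276.30 mm²). Overall, the cross-section is a single solid region. Net area = 276.30 mm².

276.30 mm²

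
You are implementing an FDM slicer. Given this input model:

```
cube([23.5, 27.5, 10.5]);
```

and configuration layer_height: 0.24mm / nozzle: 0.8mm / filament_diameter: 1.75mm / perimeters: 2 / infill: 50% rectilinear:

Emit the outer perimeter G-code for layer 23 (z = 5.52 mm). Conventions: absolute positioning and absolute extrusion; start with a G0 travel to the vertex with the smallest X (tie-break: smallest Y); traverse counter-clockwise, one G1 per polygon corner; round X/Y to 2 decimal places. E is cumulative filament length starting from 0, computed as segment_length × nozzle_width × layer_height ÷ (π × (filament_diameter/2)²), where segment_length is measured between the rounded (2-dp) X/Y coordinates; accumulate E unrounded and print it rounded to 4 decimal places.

At z = 5.52 mm: the 23.5×27.5 cube contributes its full rectangle. The outline is a single polygon with 4 vertices. Extrusion per mm of travel: 0.8 × 0.24 / (π × 0.875²) = 0.079824. Accumulating E over each segment gives final E = 8.1421.

G0 X0.00 Y0.00 Z5.52
G1 X23.50 Y0.00 E1.8759
G1 X23.50 Y27.50 E4.0710
G1 X0.00 Y27.50 E5.9469
G1 X0.00 Y0.00 E8.1421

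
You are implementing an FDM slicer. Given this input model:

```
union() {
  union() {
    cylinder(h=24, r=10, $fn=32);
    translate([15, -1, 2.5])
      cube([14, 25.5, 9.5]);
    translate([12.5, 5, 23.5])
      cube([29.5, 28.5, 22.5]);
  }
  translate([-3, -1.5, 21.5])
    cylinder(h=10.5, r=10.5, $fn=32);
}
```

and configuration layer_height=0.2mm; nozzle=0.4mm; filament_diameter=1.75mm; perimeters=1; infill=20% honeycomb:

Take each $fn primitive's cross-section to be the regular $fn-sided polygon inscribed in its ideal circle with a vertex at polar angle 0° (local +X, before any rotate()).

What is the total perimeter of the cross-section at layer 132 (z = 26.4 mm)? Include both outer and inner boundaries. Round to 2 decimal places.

At z = 26.4 mm: the cylinder is not intersected at this z (z outside [0, 24]); the cube at (15, -1) is absent (z outside [2.5, 12]); the cube at (12.5, 5) (footprint 29.5×28.5) is included at this height (perimeter 116.00 mm); Combining (union): only the 29.5×28.5 cube at (12.5, 5) is present, so the union is just that shape — boundary = 116.00 mm; the r=10.5 cylinder at (-3, -1.5) contributes a regular 32-gon of circumradius 10.5 (perimeter = 2·32·10.500·sin(180°/32) = 65.87 mm); Combining (union): the 2 present regions are separate (no shared area or edge), so areas and boundary lengths simply add and each stays a separate island — boundary = 181.87 mm. Overall, the cross-section has 2 separate islands. Total boundary length (outer) = 181.87 mm.

181.87 mm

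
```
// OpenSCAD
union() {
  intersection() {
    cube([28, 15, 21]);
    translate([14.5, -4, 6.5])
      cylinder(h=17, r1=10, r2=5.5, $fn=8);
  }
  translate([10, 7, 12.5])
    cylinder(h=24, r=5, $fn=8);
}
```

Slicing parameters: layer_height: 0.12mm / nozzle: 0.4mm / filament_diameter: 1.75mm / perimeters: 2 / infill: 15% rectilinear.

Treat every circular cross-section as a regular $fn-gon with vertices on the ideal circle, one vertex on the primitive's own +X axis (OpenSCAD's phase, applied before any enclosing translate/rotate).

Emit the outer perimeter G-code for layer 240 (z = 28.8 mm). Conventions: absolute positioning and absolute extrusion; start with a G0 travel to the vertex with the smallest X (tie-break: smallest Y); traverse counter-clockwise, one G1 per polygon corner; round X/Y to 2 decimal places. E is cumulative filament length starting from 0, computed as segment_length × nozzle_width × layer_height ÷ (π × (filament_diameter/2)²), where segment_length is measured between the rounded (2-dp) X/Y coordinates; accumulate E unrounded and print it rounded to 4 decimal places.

At z = 28.8 mm: the cube is not intersected at this z (z outside [0, 21]); the cone at (14.5, -4) does not reach this height (z outside [6.5, 23.5]); After intersecting: at least one operand is absent at this height, so nothing remains; the cylinder at (10, 7): section is a regular 8-gon, circumradius r=5; Taking the union: only the r=5 cylinder at (10, 7) is present, so the union is just that shape — 1 connected region. The outline is a single polygon with 8 vertices. Extrusion per mm of travel: 0.4 × 0.12 / (π × 0.875²) = 0.019956. Accumulating E over each segment gives final E = 0.6113.

G0 X5.00 Y7.00 Z28.80
G1 X6.46 Y3.46 E0.0764
G1 X10.00 Y2.00 E0.1528
G1 X13.54 Y3.46 E0.2293
G1 X15.00 Y7.00 E0.3057
G1 X13.54 Y10.54 E0.3821
G1 X10.00 Y12.00 E0.4585
G1 X6.46 Y10.54 E0.5349
G1 X5.00 Y7.00 E0.6113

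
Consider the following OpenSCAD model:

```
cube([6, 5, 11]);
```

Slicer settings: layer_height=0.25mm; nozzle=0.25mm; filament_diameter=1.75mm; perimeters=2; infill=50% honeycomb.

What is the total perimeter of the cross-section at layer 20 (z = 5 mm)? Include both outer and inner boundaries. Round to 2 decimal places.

22.00 mm

At z = 5 mm: the 6×5 cube contributes its full rectangle (perimeter 22.00 mm). Overall, the cross-section is a single solid region. Total boundary length (outer) = 22.00 mm.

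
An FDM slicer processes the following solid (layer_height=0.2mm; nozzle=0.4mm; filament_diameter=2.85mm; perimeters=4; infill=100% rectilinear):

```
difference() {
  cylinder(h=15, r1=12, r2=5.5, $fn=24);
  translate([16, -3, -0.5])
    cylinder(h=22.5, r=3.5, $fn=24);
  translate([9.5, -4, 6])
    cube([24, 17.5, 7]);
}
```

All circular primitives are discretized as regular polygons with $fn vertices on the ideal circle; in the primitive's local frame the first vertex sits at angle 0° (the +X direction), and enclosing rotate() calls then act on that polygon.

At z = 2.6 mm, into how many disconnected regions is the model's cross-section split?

1

At z = 2.6 mm: the cone contributes a regular 24-gon of circumradius 10.873 (interpolated between r1=12 and r2=5.5 at t=0.173); the cylinder at (16, -3): section is a regular 24-gon, circumradius r=3.5; the cube at (9.5, -4) is absent (z outside [6, 13]); Subtracting the remaining from the first: starting from the cone, the r=3.5 cylinder at (16, -3) misses the remaining region (no effect) — 1 connected region. The result has 1 disconnected region.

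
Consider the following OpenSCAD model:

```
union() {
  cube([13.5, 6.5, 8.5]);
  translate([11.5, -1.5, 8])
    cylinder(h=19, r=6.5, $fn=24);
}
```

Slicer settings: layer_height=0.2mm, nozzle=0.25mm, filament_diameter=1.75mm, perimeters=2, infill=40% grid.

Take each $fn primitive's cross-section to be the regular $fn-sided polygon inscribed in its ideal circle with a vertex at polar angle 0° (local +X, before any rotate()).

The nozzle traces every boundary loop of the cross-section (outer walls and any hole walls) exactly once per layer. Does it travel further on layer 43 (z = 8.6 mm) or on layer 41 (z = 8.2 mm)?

layer 41 (z = 8.2 mm)

Layer 43 (z = 8.6): the cube is absent (z outside [0, 8.5]); the r=6.5 cylinder at (11.5, -1.5) contributes a regular 24-gon of circumradius 6.5 (perimeter = 2·24·6.500·sin(180°/24) = 40.72 mm); Taking the union: only the r=6.5 cylinder at (11.5, -1.5) is present, so the union is just that shape — boundary = 40.72 mm. So its perimeter = 40.72 mm. Layer 41 (z = 8.2): the 13.5×6.5 cube contributes its full rectangle (perimeter 40.00 mm); the r=6.5 cylinder at (11.5, -1.5) contributes a regular 24-gon of circumradius 6.5 (perimeter = 2·24·6.500·sin(180°/24) = 40.72 mm); Merging all regions: the regions partially overlap (shared area 32.93 mm²), so the edge portions inside another operand are dropped and the merged outline is re-measured after clipping — boundary = 57.07 mm. So its perimeter = 57.07 mm. Layer 41 is larger (57.07 vs 40.72 mm).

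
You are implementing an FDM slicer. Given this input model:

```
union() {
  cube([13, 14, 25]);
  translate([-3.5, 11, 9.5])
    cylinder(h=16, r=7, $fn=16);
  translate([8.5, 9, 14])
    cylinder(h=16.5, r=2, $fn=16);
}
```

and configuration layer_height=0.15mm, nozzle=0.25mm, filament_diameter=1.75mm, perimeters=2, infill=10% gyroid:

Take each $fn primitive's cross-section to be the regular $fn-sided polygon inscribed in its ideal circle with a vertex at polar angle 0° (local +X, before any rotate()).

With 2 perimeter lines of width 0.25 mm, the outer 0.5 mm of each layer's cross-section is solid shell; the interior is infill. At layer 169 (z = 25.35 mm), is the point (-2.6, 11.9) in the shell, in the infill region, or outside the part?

At z = 25.35 mm: the cube is absent (z outside [0, 25]); the r=7 cylinder at (-3.5, 11) gives a regular 16-gon of circumradius 7 (constant along its height); the cylinder at (8.5, 9): section is a regular 16-gon, circumradius r=2; Combining (union): the 2 present regions are separate (no shared area or edge), so areas and boundary lengths simply add and each stays a separate island — 2 connected regions. Overall, the cross-section has 2 separate islands. The nearest boundary edge runs (-0.82, 17.47)→(1.45, 15.95); distance from the point to it = 5.62 mm. (Shell/infill is judged within the island containing the point — the largest one.) The point is inside the cross-section and 5.62 mm from the nearest boundary — more than the 0.5 mm shell width (2 × 0.25), so it's in the infill interior.

infill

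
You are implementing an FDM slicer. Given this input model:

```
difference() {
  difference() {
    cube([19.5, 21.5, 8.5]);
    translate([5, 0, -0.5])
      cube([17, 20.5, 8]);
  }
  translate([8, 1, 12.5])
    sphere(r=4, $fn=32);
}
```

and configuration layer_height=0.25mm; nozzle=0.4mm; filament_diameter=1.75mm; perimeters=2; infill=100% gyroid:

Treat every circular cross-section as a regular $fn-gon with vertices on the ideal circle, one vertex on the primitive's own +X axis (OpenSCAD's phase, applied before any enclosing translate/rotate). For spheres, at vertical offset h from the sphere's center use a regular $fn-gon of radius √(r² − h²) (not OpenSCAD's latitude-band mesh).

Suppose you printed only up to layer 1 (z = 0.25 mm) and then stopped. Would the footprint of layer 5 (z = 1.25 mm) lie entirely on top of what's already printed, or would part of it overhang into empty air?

entirely on top

Compare the two slices. At z = 0.25: the cube is present — its section is the full 19.5×21.5 rectangle (area 419.25 mm²); the cube at (5, 0) is present — its section is the full 17×20.5 rectangle (area 348.50 mm²); After the difference (first − rest): starting from the 19.5×21.5 cube (419.25 mm²), the 17×20.5 cube at (5, 0) partially overlaps it — only the 297.25 mm² overlap (of its 348.50 mm²) is removed, clipping the outline — area = 122.00 mm²; the sphere at (8, 1) is not intersected at this z (|z−center|=12.250 > r=4); Subtracting the remaining from the first: none of the subtracted shapes is present at this height, so that combined region is unchanged — area = 122.00 mm². At z = 1.25: the cube is present — its section is the full 19.5×21.5 rectangle (area 419.25 mm²); the cube at (5, 0) is present — its section is the full 17×20.5 rectangle (area 348.50 mm²); Subtracting the remaining from the first: starting from the 19.5×21.5 cube (419.25 mm²), the 17×20.5 cube at (5, 0) partially overlaps it — only the 297.25 mm² overlap (of its 348.50 mm²) is removed, clipping the outline — area = 122.00 mm²; the sphere at (8, 1) does not reach this height (|z−center|=11.250 > r=4); Subtracting the remaining from the first: none of the subtracted shapes is present at this height, so the result so far is unchanged — area = 122.00 mm². Checking containment: the cross-section at z = 1.25 is a subset of the cross-section at z = 0.25.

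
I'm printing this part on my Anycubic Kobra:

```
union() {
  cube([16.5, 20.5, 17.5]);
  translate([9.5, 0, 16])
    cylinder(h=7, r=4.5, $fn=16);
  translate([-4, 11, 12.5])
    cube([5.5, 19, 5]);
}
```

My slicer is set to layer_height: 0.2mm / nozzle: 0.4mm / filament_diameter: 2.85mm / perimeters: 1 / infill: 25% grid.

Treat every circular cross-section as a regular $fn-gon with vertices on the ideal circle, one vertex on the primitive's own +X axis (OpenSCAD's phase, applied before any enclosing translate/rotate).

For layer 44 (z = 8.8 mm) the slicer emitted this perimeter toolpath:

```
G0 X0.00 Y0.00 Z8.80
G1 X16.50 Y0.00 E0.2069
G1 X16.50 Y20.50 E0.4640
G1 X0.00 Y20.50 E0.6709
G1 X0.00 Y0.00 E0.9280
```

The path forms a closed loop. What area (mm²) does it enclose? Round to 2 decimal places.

Apply the shoelace formula to the sequence of (X, Y) vertices; enclosed area = 338.25 mm².

338.25 mm²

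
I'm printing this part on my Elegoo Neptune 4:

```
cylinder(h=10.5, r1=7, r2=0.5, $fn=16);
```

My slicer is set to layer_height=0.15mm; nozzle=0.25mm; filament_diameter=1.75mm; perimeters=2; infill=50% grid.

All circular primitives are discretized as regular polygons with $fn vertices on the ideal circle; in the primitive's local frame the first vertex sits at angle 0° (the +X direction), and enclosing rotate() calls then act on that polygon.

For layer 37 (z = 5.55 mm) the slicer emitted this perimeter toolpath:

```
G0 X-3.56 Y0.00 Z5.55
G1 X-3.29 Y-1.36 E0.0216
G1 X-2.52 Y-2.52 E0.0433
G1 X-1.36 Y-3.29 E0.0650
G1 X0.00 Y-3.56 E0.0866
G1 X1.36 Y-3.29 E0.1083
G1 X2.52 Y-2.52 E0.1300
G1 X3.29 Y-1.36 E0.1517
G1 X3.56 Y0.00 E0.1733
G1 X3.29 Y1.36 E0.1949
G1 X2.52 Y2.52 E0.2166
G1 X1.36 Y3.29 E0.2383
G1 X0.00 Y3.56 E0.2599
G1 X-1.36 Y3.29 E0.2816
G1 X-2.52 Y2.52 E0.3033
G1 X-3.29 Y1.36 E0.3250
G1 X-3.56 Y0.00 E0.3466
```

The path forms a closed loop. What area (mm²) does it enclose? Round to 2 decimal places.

38.82 mm²

Apply the shoelace formula to the sequence of (X, Y) vertices; enclosed area = 38.82 mm².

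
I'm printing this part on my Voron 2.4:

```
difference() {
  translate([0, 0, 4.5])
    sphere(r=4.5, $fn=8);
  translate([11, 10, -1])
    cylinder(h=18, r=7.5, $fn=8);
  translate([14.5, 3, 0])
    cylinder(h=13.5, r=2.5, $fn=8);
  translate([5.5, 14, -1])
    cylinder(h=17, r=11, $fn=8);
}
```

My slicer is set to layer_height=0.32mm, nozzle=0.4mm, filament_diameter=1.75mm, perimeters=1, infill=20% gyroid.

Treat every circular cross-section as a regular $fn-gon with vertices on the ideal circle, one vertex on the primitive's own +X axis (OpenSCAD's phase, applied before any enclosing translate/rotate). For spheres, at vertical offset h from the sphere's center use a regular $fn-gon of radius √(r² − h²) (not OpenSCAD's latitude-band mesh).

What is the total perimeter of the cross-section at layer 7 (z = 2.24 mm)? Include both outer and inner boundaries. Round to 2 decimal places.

At z = 2.24 mm: the r=4.5 sphere slices to a regular 8-gon of circumradius 3.891 (√(r²−h²) with h=2.26 from center) (perimeter = 2·8·3.891·sin(180°/8) = 23.83 mm); the r=7.5 cylinder at (11, 10) contributes a regular 8-gon of circumradius 7.5 (perimeter = 2·8·7.500·sin(180°/8) = 45.92 mm); the r=2.5 cylinder at (14.5, 3) gives a regular 8-gon of circumradius 2.5 (constant along its height) (perimeter = 2·8·2.500·sin(180°/8) = 15.31 mm); the r=11 cylinder at (5.5, 14) gives a regular 8-gon of circumradius 11 (constant along its height) (perimeter = 2·8·11.000·sin(180°/8) = 67.35 mm); Subtracting the remaining from the first: starting from the r=4.5 sphere, the r=7.5 cylinder at (11, 10) misses the remaining region (no effect); the r=2.5 cylinder at (14.5, 3) misses the remaining region (no effect); the r=11 cylinder at (5.5, 14) misses the remaining region (no effect) — boundary = 23.83 mm. Overall, the cross-section is a single solid region. Total boundary length (outer) = 23.83 mm.

23.83 mm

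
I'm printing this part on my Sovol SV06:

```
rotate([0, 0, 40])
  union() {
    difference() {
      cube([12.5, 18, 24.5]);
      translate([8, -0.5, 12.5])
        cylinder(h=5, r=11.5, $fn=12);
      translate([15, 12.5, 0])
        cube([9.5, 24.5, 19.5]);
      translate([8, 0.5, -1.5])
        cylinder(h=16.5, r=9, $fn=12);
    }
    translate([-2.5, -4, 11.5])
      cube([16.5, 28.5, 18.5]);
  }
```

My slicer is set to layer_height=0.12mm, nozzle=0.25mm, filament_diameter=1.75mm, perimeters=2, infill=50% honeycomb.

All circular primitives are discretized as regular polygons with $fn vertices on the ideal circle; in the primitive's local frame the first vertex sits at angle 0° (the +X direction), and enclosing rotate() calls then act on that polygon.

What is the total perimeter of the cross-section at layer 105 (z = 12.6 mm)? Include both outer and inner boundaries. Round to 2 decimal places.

90.00 mm

At z = 12.6 mm: the 12.5×18 cube contributes its full rectangle (perimeter 61.00 mm); the r=11.5 cylinder at (8, -0.5) gives a regular 12-gon of circumradius 11.5 (constant along its height) (perimeter = 2·12·11.500·sin(180°/12) = 71.43 mm); the 9.5×24.5 cube at (15, 12.5) contributes its full rectangle (perimeter 68.00 mm); the r=9 cylinder at (8, 0.5) contributes a regular 12-gon of circumradius 9 (perimeter = 2·12·9.000·sin(180°/12) = 55.90 mm); Taking the first minus the rest: starting from the 12.5×18 cube, the r=11.5 cylinder at (8, -0.5) partially overlaps it — only the 124.36 mm² overlap (of its 396.75 mm²) is removed, clipping the outline; the 9.5×24.5 cube at (15, 12.5) misses the remaining region (no effect); the r=9 cylinder at (8, 0.5) misses the remaining region (no effect) — boundary = 45.29 mm; the cube at (-2.5, -4) (footprint 16.5×28.5) is included at this height (perimeter 90.00 mm); Combining (union): the result so far lies entirely inside the 16.5×28.5 cube at (-2.5, -4), so the union is just the 16.5×28.5 cube at (-2.5, -4) — boundary = 90.00 mm; (whole slice rotated 40° about Z — lengths, areas and connectivity unchanged). Overall, the cross-section is a single solid region. Total boundary length (outer) = 90.00 mm.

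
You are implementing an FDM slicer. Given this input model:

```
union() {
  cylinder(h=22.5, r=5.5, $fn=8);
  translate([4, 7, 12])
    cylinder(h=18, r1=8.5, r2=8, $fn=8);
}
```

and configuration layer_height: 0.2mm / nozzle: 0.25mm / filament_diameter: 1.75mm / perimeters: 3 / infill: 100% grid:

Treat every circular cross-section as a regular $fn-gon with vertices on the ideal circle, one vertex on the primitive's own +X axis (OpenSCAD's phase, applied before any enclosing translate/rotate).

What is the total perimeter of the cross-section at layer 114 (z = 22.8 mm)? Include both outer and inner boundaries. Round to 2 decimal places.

At z = 22.8 mm: the cylinder does not reach this height (z outside [0, 22.5]); the cone at (4, 7): at t=0.600 of its height the radius interpolates to r₁+(r₂−r₁)t = 8.200, giving a regular 8-gon of that circumradius (perimeter = 2·8·8.200·sin(180°/8) = 50.21 mm); Combining (union): only the cone at (4, 7) is present, so the union is just that shape — boundary = 50.21 mm. Overall, the cross-section is a single solid region. Total boundary length (outer) = 50.21 mm.

50.21 mm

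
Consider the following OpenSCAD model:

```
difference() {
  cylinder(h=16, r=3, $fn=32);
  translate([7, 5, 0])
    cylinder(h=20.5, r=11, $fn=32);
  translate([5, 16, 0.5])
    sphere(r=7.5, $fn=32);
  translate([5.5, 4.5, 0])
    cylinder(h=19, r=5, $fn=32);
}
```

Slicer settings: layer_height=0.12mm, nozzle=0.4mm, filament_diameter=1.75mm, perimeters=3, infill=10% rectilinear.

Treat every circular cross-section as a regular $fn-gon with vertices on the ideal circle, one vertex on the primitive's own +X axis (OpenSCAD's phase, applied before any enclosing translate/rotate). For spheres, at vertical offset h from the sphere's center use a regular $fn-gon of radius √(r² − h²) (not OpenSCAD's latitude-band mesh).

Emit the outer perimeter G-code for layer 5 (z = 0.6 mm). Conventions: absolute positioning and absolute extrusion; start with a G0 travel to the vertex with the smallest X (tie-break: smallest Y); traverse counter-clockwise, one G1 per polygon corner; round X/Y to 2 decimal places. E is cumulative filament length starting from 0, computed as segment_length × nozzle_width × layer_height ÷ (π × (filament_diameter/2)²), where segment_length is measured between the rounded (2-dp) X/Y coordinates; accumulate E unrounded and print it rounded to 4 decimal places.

G0 X-3.00 Y0.00 Z0.60
G1 X-2.94 Y-0.59 E0.0118
G1 X-2.77 Y-1.15 E0.0235
G1 X-2.49 Y-1.67 E0.0353
G1 X-2.12 Y-2.12 E0.0469
G1 X-1.67 Y-2.49 E0.0586
G1 X-1.15 Y-2.77 E0.0703
G1 X-0.59 Y-2.94 E0.0820
G1 X-0.58 Y-2.94 E0.0822
G1 X-0.78 Y-2.78 E0.0873
G1 X-2.15 Y-1.11 E0.1304
G1 X-2.96 Y0.41 E0.1648
G1 X-3.00 Y0.00 E0.1730

At z = 0.6 mm: the r=3 cylinder contributes a regular 32-gon of circumradius 3; the r=11 cylinder at (7, 5) contributes a regular 32-gon of circumradius 11; the sphere at (5, 16): section is a regular 32-gon, circumradius = √(r²−h²) = √(7.5²−0.1²) = 7.499; the r=5 cylinder at (5.5, 4.5) gives a regular 32-gon of circumradius 5 (constant along its height); After the difference (first − rest): starting from the r=3 cylinder, the r=11 cylinder at (7, 5) partially overlaps it — only the 26.30 mm² overlap (of its 377.69 mm²) is removed, clipping the outline; the r=7.5 sphere at (5, 16) misses the remaining region (no effect); the r=5 cylinder at (5.5, 4.5) misses the remaining region (no effect) — 1 connected region. The outline is a single polygon with 12 vertices. Extrusion per mm of travel: 0.4 × 0.12 / (π × 0.875²) = 0.019956. Accumulating E over each segment gives final E = 0.1730.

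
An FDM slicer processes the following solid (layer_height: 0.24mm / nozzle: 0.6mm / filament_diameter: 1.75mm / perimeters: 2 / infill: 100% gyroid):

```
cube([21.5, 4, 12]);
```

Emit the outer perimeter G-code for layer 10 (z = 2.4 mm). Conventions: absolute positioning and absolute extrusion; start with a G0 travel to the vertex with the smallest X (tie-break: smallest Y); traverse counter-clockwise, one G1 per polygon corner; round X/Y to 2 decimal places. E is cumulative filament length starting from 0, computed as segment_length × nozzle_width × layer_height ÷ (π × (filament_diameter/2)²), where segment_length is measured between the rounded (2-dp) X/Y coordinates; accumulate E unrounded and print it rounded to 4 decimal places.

G0 X0.00 Y0.00 Z2.40
G1 X21.50 Y0.00 E1.2872
G1 X21.50 Y4.00 E1.5266
G1 X0.00 Y4.00 E2.8138
G1 X0.00 Y0.00 E3.0533

At z = 2.4 mm: the 21.5×4 cube contributes its full rectangle. The outline is a single polygon with 4 vertices. Extrusion per mm of travel: 0.6 × 0.24 / (π × 0.875²) = 0.059868. Accumulating E over each segment gives final E = 3.0533.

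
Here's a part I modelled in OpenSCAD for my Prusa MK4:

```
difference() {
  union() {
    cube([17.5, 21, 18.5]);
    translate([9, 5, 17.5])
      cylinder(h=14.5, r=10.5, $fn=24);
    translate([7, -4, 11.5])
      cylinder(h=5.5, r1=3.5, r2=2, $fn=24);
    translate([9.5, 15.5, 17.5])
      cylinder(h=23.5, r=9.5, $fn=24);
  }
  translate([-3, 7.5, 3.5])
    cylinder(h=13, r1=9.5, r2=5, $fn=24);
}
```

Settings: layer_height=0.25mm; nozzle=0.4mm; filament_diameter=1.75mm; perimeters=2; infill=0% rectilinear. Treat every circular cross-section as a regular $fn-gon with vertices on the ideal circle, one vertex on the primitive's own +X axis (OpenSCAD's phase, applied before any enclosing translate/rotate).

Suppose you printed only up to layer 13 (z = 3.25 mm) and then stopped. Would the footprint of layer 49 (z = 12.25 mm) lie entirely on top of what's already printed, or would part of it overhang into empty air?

part overhangs

Compare the two slices. At z = 3.25: the cube is present — its section is the full 17.5×21 rectangle (area 367.50 mm²); the cylinder at (9, 5) is absent (z outside [17.5, 32]); the cone at (7, -4) is not intersected at this z (z outside [11.5, 17]); the cylinder at (9.5, 15.5) does not reach this height (z outside [17.5, 41]); Taking the union: only the 17.5×21 cube is present, so the union is just that shape — area = 367.50 mm²; the cone at (-3, 7.5) does not reach this height (z outside [3.5, 16.5]); Subtracting the remaining from the first: none of the subtracted shapes is present at this height, so that combined region is unchanged — area = 367.50 mm². At z = 12.25: the cube is present — its section is the full 17.5×21 rectangle (area 367.50 mm²); the cylinder at (9, 5) is absent (z outside [17.5, 32]); the cone at (7, -4): at t=0.136 of its height the radius interpolates to r₁+(r₂−r₁)t = 3.295, giving a regular 24-gon of that circumradius (area = (24/2)·3.295²·sin(360°/24) = 33.73 mm²); the cylinder at (9.5, 15.5) is absent (z outside [17.5, 41]); Combining (union): the 2 present regions are separate (no shared area or edge), so areas and boundary lengths simply add and each stays a separate island — area = 401.23 mm²; the cone at (-3, 7.5): at t=0.673 of its height the radius interpolates to r₁+(r₂−r₁)t = 6.471, giving a regular 24-gon of that circumradius (area = (24/2)·6.471²·sin(360°/24) = 130.06 mm²); Taking the first minus the rest: starting from that combined region (401.23 mm²), the cone at (-3, 7.5) partially overlaps it — only the 27.88 mm² overlap (of its 130.06 mm²) is removed, clipping the outline — area = 373.35 mm². Checking containment: at z = 12.25 the cross-section extends beyond the z = 3.25 cross-section by about 33.73 mm².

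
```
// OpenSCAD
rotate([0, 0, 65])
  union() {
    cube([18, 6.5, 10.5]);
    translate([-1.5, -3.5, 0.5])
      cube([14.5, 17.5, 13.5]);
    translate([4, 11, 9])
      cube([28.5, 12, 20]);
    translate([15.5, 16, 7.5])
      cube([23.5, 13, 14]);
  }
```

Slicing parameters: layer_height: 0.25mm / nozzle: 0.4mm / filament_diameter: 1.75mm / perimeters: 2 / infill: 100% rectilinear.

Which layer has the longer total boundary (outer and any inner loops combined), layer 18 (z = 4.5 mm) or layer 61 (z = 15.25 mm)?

layer 61 (z = 15.25 mm)

Layer 18 (z = 4.5): the cube is present — its section is the full 18×6.5 rectangle (perimeter 49.00 mm); the cube at (-1.5, -3.5) (footprint 14.5×17.5) is included at this height (perimeter 64.00 mm); the cube at (4, 11) does not reach this height (z outside [9, 29]); the cube at (15.5, 16) does not reach this height (z outside [7.5, 21.5]); Combining (union): the regions partially overlap (shared area 84.50 mm²), so the edge portions inside another operand are dropped and the merged outline is re-measured after clipping — boundary = 74.00 mm; (rotated 65° about Z; rotation is an isometry so areas/perimeters/island counts are preserved). So its perimeter = 74.00 mm. Layer 61 (z = 15.25): the cube does not reach this height (z outside [0, 10.5]); the cube at (-1.5, -3.5) is not intersected at this z (z outside [0.5, 14]); the 28.5×12 cube at (4, 11) contributes its full rectangle (perimeter 81.00 mm); the cube at (15.5, 16) (footprint 23.5×13) is included at this height (perimeter 73.00 mm); Combining (union): the regions partially overlap (shared area 119.00 mm²), so the edge portions inside another operand are dropped and the merged outline is re-measured after clipping — boundary = 106.00 mm; (rotated 65° about Z; rotation is an isometry so areas/perimeters/island counts are preserved). So its perimeter = 106.00 mm. Layer 61 is larger (106.00 vs 74.00 mm).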